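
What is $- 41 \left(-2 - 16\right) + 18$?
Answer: $756$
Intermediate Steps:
$- 41 \left(-2 - 16\right) + 18 = \left(-41\right) \left(-18\right) + 18 = 738 + 18 = 756$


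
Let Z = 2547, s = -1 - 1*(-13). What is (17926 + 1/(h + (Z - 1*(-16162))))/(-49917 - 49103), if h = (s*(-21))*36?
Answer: -172752863/954255740 ≈ -0.18103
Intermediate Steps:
s = 12 (s = -1 + 13 = 12)
h = -9072 (h = (12*(-21))*36 = -252*36 = -9072)
(17926 + 1/(h + (Z - 1*(-16162))))/(-49917 - 49103) = (17926 + 1/(-9072 + (2547 - 1*(-16162))))/(-49917 - 49103) = (17926 + 1/(-9072 + (2547 + 16162)))/(-99020) = (17926 + 1/(-9072 + 18709))*(-1/99020) = (17926 + 1/9637)*(-1/99020) = (172752863/9637)*(-1/99020) = -172752863/954255740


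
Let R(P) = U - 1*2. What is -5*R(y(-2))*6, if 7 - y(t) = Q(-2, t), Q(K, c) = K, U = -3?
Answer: 150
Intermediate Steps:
y(t) = 9 (y(t) = 7 - 1*(-2) = 7 + 2 = 9)
R(P) = -5 (R(P) = -3 - 1*2 = -3 - 2 = -5)
-5*R(y(-2))*6 = -(-25)*6 = -5*(-30) = 150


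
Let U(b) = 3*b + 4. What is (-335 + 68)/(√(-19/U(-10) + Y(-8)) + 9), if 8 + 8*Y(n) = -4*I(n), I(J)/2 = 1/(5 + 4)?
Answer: -562302/19043 + 801*I*√2314/19043 ≈ -29.528 + 2.0234*I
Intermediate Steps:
I(J) = 2/9 (I(J) = 2/(5 + 4) = 2/9)
U(b) = 4 + 3*b
Y(n) = -10/9 (Y(n) = -1 + (-4*2/9)/8 = -1 + (⅛)*(-8/9) = -1 - ⅑ = -10/9)
(-335 + 68)/(√(-19/U(-10) + Y(-8)) + 9) = (-335 + 68)/(√(-19/(4 + 3*(-10)) - 10/9) + 9) = -267/(√(-19/(4 - 30) - 10/9) + 9) = -267/(√(-19/(-26) - 10/9) + 9) = -267/(√(-19*(-1/26) - 10/9) + 9) = -267/(√(19/26 - 10/9) + 9) = -267/(√(-89/234) + 9) = -267/(I*√2314/78 + 9) = -267/(9 + I*√2314/78)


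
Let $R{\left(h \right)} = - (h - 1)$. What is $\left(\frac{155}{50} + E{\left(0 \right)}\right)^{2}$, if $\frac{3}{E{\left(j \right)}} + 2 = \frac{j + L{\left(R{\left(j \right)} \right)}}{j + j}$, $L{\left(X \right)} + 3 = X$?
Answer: $\frac{961}{100} \approx 9.61$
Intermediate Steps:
$R{\left(h \right)} = 1 - h$ ($R{\left(h \right)} = - (-1 + h) = 1 - h$)
$L{\left(X \right)} = -3 + X$
$E{\left(j \right)} = \frac{3}{-2 - \frac{1}{j}}$ ($E{\left(j \right)} = \frac{3}{-2 + \frac{j - \left(2 + j\right)}{j + j}} = \frac{3}{-2 + \frac{j - \left(2 + j\right)}{2 j}} = \frac{3}{-2 - 2 \frac{1}{2 j}} = \frac{3}{-2 - \frac{1}{j}}$)
$\left(\frac{155}{50} + E{\left(0 \right)}\right)^{2} = \left(\frac{155}{50} - \frac{0}{1 + 2 \cdot 0}\right)^{2} = \left(155 \cdot \frac{1}{50} - \frac{0}{1 + 0}\right)^{2} = \left(\frac{31}{10} - \frac{0}{1}\right)^{2} = \left(\frac{31}{10} - 0 \cdot 1\right)^{2} = \left(\frac{31}{10} + 0\right)^{2} = \left(\frac{31}{10}\right)^{2} = \frac{961}{100}$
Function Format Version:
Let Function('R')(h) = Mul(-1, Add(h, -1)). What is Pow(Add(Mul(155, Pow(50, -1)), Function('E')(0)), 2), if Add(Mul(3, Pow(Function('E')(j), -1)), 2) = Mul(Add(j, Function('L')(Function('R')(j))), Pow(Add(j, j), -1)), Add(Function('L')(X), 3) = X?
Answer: Rational(961, 100) ≈ 9.6100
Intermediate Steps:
Function('R')(h) = Add(1, Mul(-1, h)) (Function('R')(h) = Mul(-1, Add(-1, h)) = Add(1, Mul(-1, h)))
Function('L')(X) = Add(-3, X)
Function('E')(j) = Mul(3, Pow(Add(-2, Mul(-1, Pow(j, -1))), -1)) (Function('E')(j) = Mul(3, Pow(Add(-2, Mul(Add(j, Add(-3, Add(1, Mul(-1, j)))), Pow(Add(j, j), -1))), -1)) = Mul(3, Pow(Add(-2, Mul(Add(j, Add(-2, Mul(-1, j))), Pow(Mul(2, j), -1))), -1)) = Mul(3, Pow(Add(-2, Mul(-2, Mul(Rational(1, 2), Pow(j, -1)))), -1)) = Mul(3, Pow(Add(-2, Mul(-1, Pow(j, -1))), -1)))
Pow(Add(Mul(155, Pow(50, -1)), Function('E')(0)), 2) = Pow(Add(Mul(155, Pow(50, -1)), Mul(-3, 0, Pow(Add(1, Mul(2, 0)), -1))), 2) = Pow(Add(Mul(155, Rational(1, 50)), Mul(-3, 0, Pow(Add(1, 0), -1))), 2) = Pow(Add(Rational(31, 10), Mul(-3, 0, Pow(1, -1))), 2) = Pow(Add(Rational(31, 10), Mul(-3, 0, 1)), 2) = Pow(Add(Rational(31, 10), 0), 2) = Pow(Rational(31, 10), 2) = Rational(961, 100)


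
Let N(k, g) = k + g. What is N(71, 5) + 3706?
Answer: 3782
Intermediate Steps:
N(k, g) = g + k
N(71, 5) + 3706 = (5 + 71) + 3706 = 76 + 3706 = 3782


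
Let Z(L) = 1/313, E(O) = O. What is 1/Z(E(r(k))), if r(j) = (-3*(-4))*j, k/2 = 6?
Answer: 313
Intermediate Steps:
k = 12 (k = 2*6 = 12)
r(j) = 12*j
Z(L) = 1/313
1/Z(E(r(k))) = 1/(1/313) = 313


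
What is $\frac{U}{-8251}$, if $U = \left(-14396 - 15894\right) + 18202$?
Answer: $\frac{12088}{8251} \approx 1.465$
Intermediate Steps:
$U = -12088$ ($U = -30290 + 18202 = -12088$)
$\frac{U}{-8251} = - \frac{12088}{-8251} = \left(-12088\right) \left(- \frac{1}{8251}\right) = \frac{12088}{8251}$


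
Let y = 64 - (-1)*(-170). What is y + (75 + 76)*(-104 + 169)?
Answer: 9709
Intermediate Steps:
y = -106 (y = 64 - 1*170 = 64 - 170 = -106)
y + (75 + 76)*(-104 + 169) = -106 + (75 + 76)*(-104 + 169) = -106 + 151*65 = -106 + 9815 = 9709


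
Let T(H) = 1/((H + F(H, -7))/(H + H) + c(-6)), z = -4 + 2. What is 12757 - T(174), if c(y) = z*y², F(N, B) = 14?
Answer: 79310356/6217 ≈ 12757.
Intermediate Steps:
z = -2
c(y) = -2*y²
T(H) = 1/(-72 + (14 + H)/(2*H)) (T(H) = 1/((H + 14)/(H + H) - 2*(-6)²) = 1/((14 + H)/((2*H)) - 2*36) = 1/((14 + H)*(1/(2*H)) - 72) = 1/((14 + H)/(2*H) - 72) = 1/(-72 + (14 + H)/(2*H)))
12757 - T(174) = 12757 - 2*174/(14 - 143*174) = 12757 - 2*174/(14 - 24882) = 12757 - 2*174/(-24868) = 12757 - 2*174*(-1)/24868 = 12757 - 1*(-87/6217) = 12757 + 87/6217 = 79310356/6217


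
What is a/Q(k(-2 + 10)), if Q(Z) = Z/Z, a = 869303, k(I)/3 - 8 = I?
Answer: 869303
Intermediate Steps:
k(I) = 24 + 3*I
Q(Z) = 1
a/Q(k(-2 + 10)) = 869303/1 = 869303*1 = 869303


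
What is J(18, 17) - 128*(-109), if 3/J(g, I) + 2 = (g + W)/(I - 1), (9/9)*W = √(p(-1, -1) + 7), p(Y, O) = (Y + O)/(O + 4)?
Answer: 7936672/569 - 48*√57/569 ≈ 13948.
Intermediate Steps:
p(Y, O) = (O + Y)/(4 + O)
W = √57/3 (W = √((-1 - 1)/(4 - 1) + 7) = √(-2/3 + 7) = √((⅓)*(-2) + 7) = √(-⅔ + 7) = √(19/3) = √57/3 ≈ 2.5166)
J(g, I) = 3/(-2 + (g + √57/3)/(-1 + I)) (J(g, I) = 3/(-2 + (g + √57/3)/(I - 1)) = 3/(-2 + (g + √57/3)/(-1 + I)))
J(18, 17) - 128*(-109) = 9*(-1 + 17)/(6 + √57 - 6*17 + 3*18) - 128*(-109) = 9*16/(6 + √57 - 102 + 54) + 13952 = 9*16/(-42 + √57) + 13952 = 144/(-42 + √57) + 13952 = 13952 + 144/(-42 + √57)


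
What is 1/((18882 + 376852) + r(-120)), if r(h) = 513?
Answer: 1/396247 ≈ 2.5237e-6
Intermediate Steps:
1/((18882 + 376852) + r(-120)) = 1/((18882 + 376852) + 513) = 1/(395734 + 513) = 1/396247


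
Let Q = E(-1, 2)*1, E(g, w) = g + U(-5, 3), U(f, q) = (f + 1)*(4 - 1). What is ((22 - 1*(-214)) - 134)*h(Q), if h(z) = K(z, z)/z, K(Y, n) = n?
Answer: 102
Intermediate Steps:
U(f, q) = 3 + 3*f (U(f, q) = (1 + f)*3 = 3 + 3*f)
E(g, w) = -12 + g (E(g, w) = g + (3 + 3*(-5)) = g + (3 - 15) = g - 12 = -12 + g)
Q = -13 (Q = (-12 - 1)*1 = -13*1 = -13)
h(z) = 1 (h(z) = z/z = 1)
((22 - 1*(-214)) - 134)*h(Q) = ((22 - 1*(-214)) - 134)*1 = ((22 + 214) - 134)*1 = (236 - 134)*1 = 102*1 = 102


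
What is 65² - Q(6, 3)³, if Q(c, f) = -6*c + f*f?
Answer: 23908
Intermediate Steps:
Q(c, f) = f² - 6*c (Q(c, f) = -6*c + f² = f² - 6*c)
65² - Q(6, 3)³ = 65² - (3² - 6*6)³ = 4225 - (9 - 36)³ = 4225 - 1*(-27)³ = 4225 - 1*(-19683) = 4225 + 19683 = 23908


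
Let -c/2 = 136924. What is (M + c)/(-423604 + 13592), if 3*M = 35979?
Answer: 261855/410012 ≈ 0.63865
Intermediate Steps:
M = 11993 (M = (1/3)*35979 = 11993)
c = -273848 (c = -2*136924 = -273848)
(M + c)/(-423604 + 13592) = (11993 - 273848)/(-423604 + 13592) = -261855/(-410012) = -261855*(-1/410012) = 261855/410012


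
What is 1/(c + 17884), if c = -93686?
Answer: -1/75802 ≈ -1.3192e-5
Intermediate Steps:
1/(c + 17884) = 1/(-93686 + 17884) = 1/(-75802) = -1/75802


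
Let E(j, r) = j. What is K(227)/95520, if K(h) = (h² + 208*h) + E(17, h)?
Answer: 49381/47760 ≈ 1.0339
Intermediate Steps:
K(h) = 17 + h² + 208*h (K(h) = (h² + 208*h) + 17 = 17 + h² + 208*h)
K(227)/95520 = (17 + 227² + 208*227)/95520 = (17 + 51529 + 47216)*(1/95520) = 98762*(1/95520) = 49381/47760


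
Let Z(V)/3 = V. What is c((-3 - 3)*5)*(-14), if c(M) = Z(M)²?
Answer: -113400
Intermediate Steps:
Z(V) = 3*V
c(M) = 9*M² (c(M) = (3*M)² = 9*M²)
c((-3 - 3)*5)*(-14) = (9*((-3 - 3)*5)²)*(-14) = (9*(-6*5)²)*(-14) = (9*(-30)²)*(-14) = (9*900)*(-14) = 8100*(-14) = -113400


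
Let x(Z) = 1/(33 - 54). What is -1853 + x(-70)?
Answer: -38914/21 ≈ -1853.0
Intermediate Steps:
x(Z) = -1/21 (x(Z) = 1/(-21) = -1/21)
-1853 + x(-70) = -1853 - 1/21 = -38914/21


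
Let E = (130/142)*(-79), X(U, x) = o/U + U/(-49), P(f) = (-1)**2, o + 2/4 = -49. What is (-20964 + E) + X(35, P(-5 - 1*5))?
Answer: -104561109/4970 ≈ -21038.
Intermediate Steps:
o = -99/2 (o = -1/2 - 49 = -99/2 ≈ -49.500)
P(f) = 1
X(U, x) = -99/(2*U) - U/49 (X(U, x) = -99/(2*U) + U/(-49) = -99/(2*U) + U*(-1/49) = -99/(2*U) - U/49)
E = -5135/71 (E = (130*(1/142))*(-79) = (65/71)*(-79) = -5135/71 ≈ -72.324)
(-20964 + E) + X(35, P(-5 - 1*5)) = (-20964 - 5135/71) + (-99/2/35 - 1/49*35) = -1493579/71 + (-99/2*1/35 - 5/7) = -1493579/71 + (-99/70 - 5/7) = -1493579/71 - 149/70 = -104561109/4970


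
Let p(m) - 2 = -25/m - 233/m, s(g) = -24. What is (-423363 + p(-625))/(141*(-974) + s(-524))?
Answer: 264600367/85848750 ≈ 3.0822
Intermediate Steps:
p(m) = 2 - 258/m (p(m) = 2 + (-25/m - 233/m) = 2 - 258/m)
(-423363 + p(-625))/(141*(-974) + s(-524)) = (-423363 + (2 - 258/(-625)))/(141*(-974) - 24) = (-423363 + (2 - 258*(-1/625)))/(-137334 - 24) = (-423363 + (2 + 258/625))/(-137358) = (-423363 + 1508/625)*(-1/137358) = -264600367/625*(-1/137358) = 264600367/85848750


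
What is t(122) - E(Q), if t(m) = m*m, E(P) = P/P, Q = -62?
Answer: 14883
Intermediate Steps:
E(P) = 1
t(m) = m**2
t(122) - E(Q) = 122**2 - 1*1 = 14884 - 1 = 14883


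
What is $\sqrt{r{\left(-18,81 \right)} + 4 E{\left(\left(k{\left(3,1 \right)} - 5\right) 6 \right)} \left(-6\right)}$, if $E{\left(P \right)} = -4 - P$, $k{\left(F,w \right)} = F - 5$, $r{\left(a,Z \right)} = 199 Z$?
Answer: $\sqrt{15207} \approx 123.32$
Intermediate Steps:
$k{\left(F,w \right)} = -5 + F$
$\sqrt{r{\left(-18,81 \right)} + 4 E{\left(\left(k{\left(3,1 \right)} - 5\right) 6 \right)} \left(-6\right)} = \sqrt{199 \cdot 81 + 4 \left(-4 - \left(\left(-5 + 3\right) - 5\right) 6\right) \left(-6\right)} = \sqrt{16119 + 4 \left(-4 - \left(-2 - 5\right) 6\right) \left(-6\right)} = \sqrt{16119 + 4 \left(-4 - \left(-7\right) 6\right) \left(-6\right)} = \sqrt{16119 + 4 \left(-4 - -42\right) \left(-6\right)} = \sqrt{16119 + 4 \left(-4 + 42\right) \left(-6\right)} = \sqrt{16119 + 4 \cdot 38 \left(-6\right)} = \sqrt{16119 + 152 \left(-6\right)} = \sqrt{16119 - 912} = \sqrt{15207}$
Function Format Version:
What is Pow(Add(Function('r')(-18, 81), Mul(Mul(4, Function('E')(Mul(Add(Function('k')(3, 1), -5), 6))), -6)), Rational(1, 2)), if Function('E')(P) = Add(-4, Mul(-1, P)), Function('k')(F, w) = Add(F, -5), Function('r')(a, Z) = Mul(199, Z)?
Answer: Pow(15207, Rational(1, 2)) ≈ 123.32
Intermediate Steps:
Function('k')(F, w) = Add(-5, F)
Pow(Add(Function('r')(-18, 81), Mul(Mul(4, Function('E')(Mul(Add(Function('k')(3, 1), -5), 6))), -6)), Rational(1, 2)) = Pow(Add(Mul(199, 81), Mul(Mul(4, Add(-4, Mul(-1, Mul(Add(Add(-5, 3), -5), 6)))), -6)), Rational(1, 2)) = Pow(Add(16119, Mul(Mul(4, Add(-4, Mul(-1, Mul(Add(-2, -5), 6)))), -6)), Rational(1, 2)) = Pow(Add(16119, Mul(Mul(4, Add(-4, Mul(-1, Mul(-7, 6)))), -6)), Rational(1, 2)) = Pow(Add(16119, Mul(Mul(4, Add(-4, Mul(-1, -42))), -6)), Rational(1, 2)) = Pow(Add(16119, Mul(Mul(4, Add(-4, 42)), -6)), Rational(1, 2)) = Pow(Add(16119, Mul(Mul(4, 38), -6)), Rational(1, 2)) = Pow(Add(16119, Mul(152, -6)), Rational(1, 2)) = Pow(Add(16119, -912), Rational(1, 2)) = Pow(15207, Rational(1, 2))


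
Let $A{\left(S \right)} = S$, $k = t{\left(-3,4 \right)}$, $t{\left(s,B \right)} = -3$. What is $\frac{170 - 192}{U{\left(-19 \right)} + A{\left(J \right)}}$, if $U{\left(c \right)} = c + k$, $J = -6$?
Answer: $\frac{11}{14} \approx 0.78571$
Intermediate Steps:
$k = -3$
$U{\left(c \right)} = -3 + c$ ($U{\left(c \right)} = c - 3 = -3 + c$)
$\frac{170 - 192}{U{\left(-19 \right)} + A{\left(J \right)}} = \frac{170 - 192}{\left(-3 - 19\right) - 6} = - \frac{22}{-22 - 6} = - \frac{22}{-28} = \left(-22\right) \left(- \frac{1}{28}\right) = \frac{11}{14}$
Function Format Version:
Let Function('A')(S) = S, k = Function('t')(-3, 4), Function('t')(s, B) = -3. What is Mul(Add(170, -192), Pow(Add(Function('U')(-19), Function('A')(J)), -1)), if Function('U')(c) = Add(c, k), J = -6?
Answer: Rational(11, 14) ≈ 0.78571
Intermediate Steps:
k = -3
Function('U')(c) = Add(-3, c) (Function('U')(c) = Add(c, -3) = Add(-3, c))
Mul(Add(170, -192), Pow(Add(Function('U')(-19), Function('A')(J)), -1)) = Mul(Add(170, -192), Pow(Add(Add(-3, -19), -6), -1)) = Mul(-22, Pow(Add(-22, -6), -1)) = Mul(-22, Pow(-28, -1)) = Mul(-22, Rational(-1, 28)) = Rational(11, 14)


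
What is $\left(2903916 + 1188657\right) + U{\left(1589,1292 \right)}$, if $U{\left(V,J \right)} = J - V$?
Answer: $4092276$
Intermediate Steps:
$\left(2903916 + 1188657\right) + U{\left(1589,1292 \right)} = \left(2903916 + 1188657\right) + \left(1292 - 1589\right) = 4092573 + \left(1292 - 1589\right) = 4092573 - 297 = 4092276$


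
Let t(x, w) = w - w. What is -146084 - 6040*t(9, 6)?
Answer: -146084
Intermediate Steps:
t(x, w) = 0
-146084 - 6040*t(9, 6) = -146084 - 6040*0 = -146084 + 0 = -146084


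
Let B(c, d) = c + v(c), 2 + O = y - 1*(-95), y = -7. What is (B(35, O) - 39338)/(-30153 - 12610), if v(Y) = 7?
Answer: 39296/42763 ≈ 0.91893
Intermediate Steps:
O = 86 (O = -2 + (-7 - 1*(-95)) = -2 + (-7 + 95) = -2 + 88 = 86)
B(c, d) = 7 + c (B(c, d) = c + 7 = 7 + c)
(B(35, O) - 39338)/(-30153 - 12610) = ((7 + 35) - 39338)/(-30153 - 12610) = (42 - 39338)/(-42763) = -39296*(-1/42763) = 39296/42763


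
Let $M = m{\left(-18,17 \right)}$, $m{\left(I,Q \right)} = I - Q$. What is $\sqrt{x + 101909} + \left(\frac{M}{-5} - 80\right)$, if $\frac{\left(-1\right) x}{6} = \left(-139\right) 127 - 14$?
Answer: $-73 + \sqrt{207911} \approx 382.97$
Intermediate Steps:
$x = 106002$ ($x = - 6 \left(\left(-139\right) 127 - 14\right) = - 6 \left(-17653 - 14\right) = \left(-6\right) \left(-17667\right) = 106002$)
$M = -35$ ($M = -18 - 17 = -35$)
$\sqrt{x + 101909} + \left(\frac{M}{-5} - 80\right) = \sqrt{106002 + 101909} - \left(80 - \frac{1}{-5} \left(-35\right)\right) = \sqrt{207911} - 73 = -73 + \sqrt{207911}$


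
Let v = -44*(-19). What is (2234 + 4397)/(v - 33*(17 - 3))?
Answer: 6631/374 ≈ 17.730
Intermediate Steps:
v = 836
(2234 + 4397)/(v - 33*(17 - 3)) = (2234 + 4397)/(836 - 33*(17 - 3)) = 6631/(836 - 33*14) = 6631/(836 - 462) = 6631/374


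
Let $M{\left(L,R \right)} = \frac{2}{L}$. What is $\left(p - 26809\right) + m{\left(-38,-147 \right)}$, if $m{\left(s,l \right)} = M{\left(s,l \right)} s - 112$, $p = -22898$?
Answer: $-49817$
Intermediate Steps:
$m{\left(s,l \right)} = -110$ ($m{\left(s,l \right)} = \frac{2}{s} s - 112 = 2 - 112 = -110$)
$\left(p - 26809\right) + m{\left(-38,-147 \right)} = \left(-22898 - 26809\right) - 110 = -49707 - 110 = -49817$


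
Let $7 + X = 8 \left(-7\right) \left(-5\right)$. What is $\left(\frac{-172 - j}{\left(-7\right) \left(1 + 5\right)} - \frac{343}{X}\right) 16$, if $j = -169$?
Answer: $- \frac{5176}{273} \approx -18.96$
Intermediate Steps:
$X = 273$ ($X = -7 + 8 \left(-7\right) \left(-5\right) = -7 - -280 = -7 + 280 = 273$)
$\left(\frac{-172 - j}{\left(-7\right) \left(1 + 5\right)} - \frac{343}{X}\right) 16 = \left(\frac{-172 - -169}{\left(-7\right) \left(1 + 5\right)} - \frac{343}{273}\right) 16 = \left(\frac{-172 + 169}{\left(-7\right) 6} - \frac{49}{39}\right) 16 = \left(- \frac{3}{-42} - \frac{49}{39}\right) 16 = \left(\left(-3\right) \left(- \frac{1}{42}\right) - \frac{49}{39}\right) 16 = \left(\frac{1}{14} - \frac{49}{39}\right) 16 = \left(- \frac{647}{546}\right) 16 = - \frac{5176}{273}$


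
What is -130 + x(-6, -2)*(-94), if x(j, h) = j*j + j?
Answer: -2950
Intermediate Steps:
x(j, h) = j + j² (x(j, h) = j² + j = j + j²)
-130 + x(-6, -2)*(-94) = -130 - 6*(1 - 6)*(-94) = -130 - 6*(-5)*(-94) = -130 + 30*(-94) = -130 - 2820 = -2950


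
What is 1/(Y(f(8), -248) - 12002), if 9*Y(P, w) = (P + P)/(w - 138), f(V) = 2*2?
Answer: -1737/20847478 ≈ -8.3319e-5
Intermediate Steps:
f(V) = 4
Y(P, w) = 2*P/(9*(-138 + w)) (Y(P, w) = ((P + P)/(w - 138))/9 = ((2*P)/(-138 + w))/9 = (2*P/(-138 + w))/9 = 2*P/(9*(-138 + w)))
1/(Y(f(8), -248) - 12002) = 1/((2/9)*4/(-138 - 248) - 12002) = 1/((2/9)*4/(-386) - 12002) = 1/((2/9)*4*(-1/386) - 12002) = 1/(-4/1737 - 12002) = 1/(-20847478/1737) = -1737/20847478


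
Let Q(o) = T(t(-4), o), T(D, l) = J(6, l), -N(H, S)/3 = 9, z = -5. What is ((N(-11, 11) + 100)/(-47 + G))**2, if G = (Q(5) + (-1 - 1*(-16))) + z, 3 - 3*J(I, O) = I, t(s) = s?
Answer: 5329/1444 ≈ 3.6904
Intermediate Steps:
J(I, O) = 1 - I/3
N(H, S) = -27 (N(H, S) = -3*9 = -27)
T(D, l) = -1 (T(D, l) = 1 - 1/3*6 = 1 - 2 = -1)
Q(o) = -1
G = 9 (G = (-1 + (-1 - 1*(-16))) - 5 = (-1 + (-1 + 16)) - 5 = (-1 + 15) - 5 = 14 - 5 = 9)
((N(-11, 11) + 100)/(-47 + G))**2 = ((-27 + 100)/(-47 + 9))**2 = (73/(-38))**2 = (73*(-1/38))**2 = (-73/38)**2 = 5329/1444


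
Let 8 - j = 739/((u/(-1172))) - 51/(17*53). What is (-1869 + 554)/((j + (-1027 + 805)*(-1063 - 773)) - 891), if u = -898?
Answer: -31293055/9655503558 ≈ -0.0032410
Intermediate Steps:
j = -22760139/23797 (j = 8 - (739/((-898/(-1172))) - 51/(17*53)) = 8 - (739/((-898*(-1/1172))) - 51/901) = 8 - (739/(449/586) - 51*1/901) = 8 - (739*(586/449) - 3/53) = 8 - (433054/449 - 3/53) = 8 - 1*22950515/23797 = 8 - 22950515/23797 = -22760139/23797 ≈ -956.43)
(-1869 + 554)/((j + (-1027 + 805)*(-1063 - 773)) - 891) = (-1869 + 554)/((-22760139/23797 + (-1027 + 805)*(-1063 - 773)) - 891) = -1315/((-22760139/23797 - 222*(-1836)) - 891) = -1315/((-22760139/23797 + 407592) - 891) = -1315/(9676706685/23797 - 891) = -1315/9655503558/23797 = -1315*23797/9655503558 = -31293055/9655503558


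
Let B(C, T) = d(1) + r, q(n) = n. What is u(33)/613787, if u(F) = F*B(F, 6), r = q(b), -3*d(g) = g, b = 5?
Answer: 154/613787 ≈ 0.00025090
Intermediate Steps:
d(g) = -g/3
r = 5
B(C, T) = 14/3 (B(C, T) = -⅓*1 + 5 = -⅓ + 5 = 14/3)
u(F) = 14*F/3 (u(F) = F*(14/3) = 14*F/3)
u(33)/613787 = ((14/3)*33)/613787 = 154*(1/613787) = 154/613787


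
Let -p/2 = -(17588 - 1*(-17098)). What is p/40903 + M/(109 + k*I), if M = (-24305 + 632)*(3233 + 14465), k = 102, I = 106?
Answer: -17136157721250/446701663 ≈ -38362.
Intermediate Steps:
p = 69372 (p = -(-2)*(17588 - 1*(-17098)) = -(-2)*(17588 + 17098) = -(-2)*34686 = -2*(-34686) = 69372)
M = -418964754 (M = -23673*17698 = -418964754)
p/40903 + M/(109 + k*I) = 69372/40903 - 418964754/(109 + 102*106) = 69372*(1/40903) - 418964754/(109 + 10812) = 69372/40903 - 418964754/10921 = -17136157721250/446701663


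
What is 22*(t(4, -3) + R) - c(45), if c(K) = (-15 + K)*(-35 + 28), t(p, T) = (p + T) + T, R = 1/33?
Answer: 500/3 ≈ 166.67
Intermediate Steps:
R = 1/33 ≈ 0.030303
t(p, T) = p + 2*T (t(p, T) = (T + p) + T = p + 2*T)
c(K) = 105 - 7*K (c(K) = (-15 + K)*(-7) = 105 - 7*K)
22*(t(4, -3) + R) - c(45) = 22*((4 + 2*(-3)) + 1/33) - (105 - 7*45) = 22*((4 - 6) + 1/33) - (105 - 315) = 22*(-2 + 1/33) - 1*(-210) = 22*(-65/33) + 210 = -130/3 + 210 = 500/3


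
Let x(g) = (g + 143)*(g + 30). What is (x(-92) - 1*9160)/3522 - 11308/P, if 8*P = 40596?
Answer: -34118255/5957463 ≈ -5.7270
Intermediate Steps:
P = 10149/2 (P = (⅛)*40596 = 10149/2 ≈ 5074.5)
x(g) = (30 + g)*(143 + g) (x(g) = (143 + g)*(30 + g) = (30 + g)*(143 + g))
(x(-92) - 1*9160)/3522 - 11308/P = ((4290 + (-92)² + 173*(-92)) - 1*9160)/3522 - 11308/10149/2 = ((4290 + 8464 - 15916) - 9160)*(1/3522) - 11308*2/10149 = (-3162 - 9160)*(1/3522) - 22616/10149 = -12322*1/3522 - 22616/10149 = -6161/1761 - 22616/10149 = -34118255/5957463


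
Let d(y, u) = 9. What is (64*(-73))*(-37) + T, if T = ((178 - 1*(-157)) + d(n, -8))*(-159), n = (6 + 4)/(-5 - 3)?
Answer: 118168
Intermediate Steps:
n = -5/4 (n = 10/(-8) = 10*(-⅛) = -5/4 ≈ -1.2500)
T = -54696 (T = ((178 - 1*(-157)) + 9)*(-159) = ((178 + 157) + 9)*(-159) = (335 + 9)*(-159) = 344*(-159) = -54696)
(64*(-73))*(-37) + T = (64*(-73))*(-37) - 54696 = -4672*(-37) - 54696 = 172864 - 54696 = 118168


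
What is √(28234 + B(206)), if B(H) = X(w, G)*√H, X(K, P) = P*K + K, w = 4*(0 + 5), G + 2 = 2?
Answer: √(28234 + 20*√206) ≈ 168.88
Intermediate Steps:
G = 0 (G = -2 + 2 = 0)
w = 20 (w = 4*5 = 20)
X(K, P) = K + K*P (X(K, P) = K*P + K = K + K*P)
B(H) = 20*√H (B(H) = (20*(1 + 0))*√H = (20*1)*√H = 20*√H)
√(28234 + B(206)) = √(28234 + 20*√206)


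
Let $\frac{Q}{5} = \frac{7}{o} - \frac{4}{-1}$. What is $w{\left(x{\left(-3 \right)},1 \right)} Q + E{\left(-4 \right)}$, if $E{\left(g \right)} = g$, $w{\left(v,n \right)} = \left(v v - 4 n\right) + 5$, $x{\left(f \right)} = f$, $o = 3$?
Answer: $\frac{938}{3} \approx 312.67$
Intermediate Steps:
$w{\left(v,n \right)} = 5 + v^{2} - 4 n$ ($w{\left(v,n \right)} = \left(v^{2} - 4 n\right) + 5 = 5 + v^{2} - 4 n$)
$Q = \frac{95}{3}$ ($Q = 5 \left(\frac{7}{3} - \frac{4}{-1}\right) = 5 \left(7 \cdot \frac{1}{3} - -4\right) = 5 \left(\frac{7}{3} + 4\right) = 5 \cdot \frac{19}{3} = \frac{95}{3} \approx 31.667$)
$w{\left(x{\left(-3 \right)},1 \right)} Q + E{\left(-4 \right)} = \left(5 + \left(-3\right)^{2} - 4\right) \frac{95}{3} - 4 = \left(5 + 9 - 4\right) \frac{95}{3} - 4 = 10 \cdot \frac{95}{3} - 4 = \frac{950}{3} - 4 = \frac{938}{3}$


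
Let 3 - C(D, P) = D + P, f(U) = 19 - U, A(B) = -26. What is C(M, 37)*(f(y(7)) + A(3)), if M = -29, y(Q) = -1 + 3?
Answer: 45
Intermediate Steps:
y(Q) = 2
C(D, P) = 3 - D - P (C(D, P) = 3 - (D + P) = 3 + (-D - P) = 3 - D - P)
C(M, 37)*(f(y(7)) + A(3)) = (3 - 1*(-29) - 1*37)*((19 - 1*2) - 26) = (3 + 29 - 37)*((19 - 2) - 26) = -5*(17 - 26) = -5*(-9) = 45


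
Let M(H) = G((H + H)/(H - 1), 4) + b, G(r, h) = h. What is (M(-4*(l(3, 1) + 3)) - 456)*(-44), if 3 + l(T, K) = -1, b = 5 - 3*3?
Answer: 20064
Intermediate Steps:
b = -4 (b = 5 - 9 = -4)
l(T, K) = -4 (l(T, K) = -3 - 1 = -4)
M(H) = 0 (M(H) = 4 - 4 = 0)
(M(-4*(l(3, 1) + 3)) - 456)*(-44) = (0 - 456)*(-44) = -456*(-44) = 20064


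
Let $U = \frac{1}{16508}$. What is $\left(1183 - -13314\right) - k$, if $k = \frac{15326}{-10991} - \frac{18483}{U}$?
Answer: $\frac{3353704299577}{10991} \approx 3.0513 \cdot 10^{8}$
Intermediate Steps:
$U = \frac{1}{16508} \approx 6.0577 \cdot 10^{-5}$
$k = - \frac{3353544963050}{10991}$ ($k = \frac{15326}{-10991} - 18483 \frac{1}{\frac{1}{16508}} = 15326 \left(- \frac{1}{10991}\right) - 305117364 = - \frac{15326}{10991} - 305117364 = - \frac{3353544963050}{10991} \approx -3.0512 \cdot 10^{8}$)
$\left(1183 - -13314\right) - k = \left(1183 - -13314\right) - - \frac{3353544963050}{10991} = \left(1183 + 13314\right) + \frac{3353544963050}{10991} = 14497 + \frac{3353544963050}{10991} = \frac{3353704299577}{10991}$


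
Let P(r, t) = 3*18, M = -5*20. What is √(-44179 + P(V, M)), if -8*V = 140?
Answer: 5*I*√1765 ≈ 210.06*I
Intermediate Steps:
V = -35/2 (V = -⅛*140 = -35/2 ≈ -17.500)
M = -100
P(r, t) = 54
√(-44179 + P(V, M)) = √(-44179 + 54) = √(-44125) = 5*I*√1765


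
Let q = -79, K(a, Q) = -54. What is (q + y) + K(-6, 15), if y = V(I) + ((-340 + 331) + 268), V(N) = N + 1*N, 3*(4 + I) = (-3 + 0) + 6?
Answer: 120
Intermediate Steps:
I = -3 (I = -4 + ((-3 + 0) + 6)/3 = -4 + (-3 + 6)/3 = -4 + (⅓)*3 = -4 + 1 = -3)
V(N) = 2*N (V(N) = N + N = 2*N)
y = 253 (y = 2*(-3) + ((-340 + 331) + 268) = -6 + (-9 + 268) = -6 + 259 = 253)
(q + y) + K(-6, 15) = (-79 + 253) - 54 = 174 - 54 = 120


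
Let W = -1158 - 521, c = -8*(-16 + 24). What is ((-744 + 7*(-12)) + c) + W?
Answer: -2571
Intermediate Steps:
c = -64 (c = -8*8 = -64)
W = -1679
((-744 + 7*(-12)) + c) + W = ((-744 + 7*(-12)) - 64) - 1679 = ((-744 - 84) - 64) - 1679 = (-828 - 64) - 1679 = -892 - 1679 = -2571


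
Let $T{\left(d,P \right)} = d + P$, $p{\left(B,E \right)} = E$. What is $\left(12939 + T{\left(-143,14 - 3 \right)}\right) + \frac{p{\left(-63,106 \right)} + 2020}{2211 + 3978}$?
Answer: $\frac{79264649}{6189} \approx 12807.0$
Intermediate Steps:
$T{\left(d,P \right)} = P + d$
$\left(12939 + T{\left(-143,14 - 3 \right)}\right) + \frac{p{\left(-63,106 \right)} + 2020}{2211 + 3978} = \left(12939 + \left(\left(14 - 3\right) - 143\right)\right) + \frac{106 + 2020}{2211 + 3978} = \left(12939 + \left(11 - 143\right)\right) + \frac{2126}{6189} = \left(12939 - 132\right) + 2126 \cdot \frac{1}{6189} = 12807 + \frac{2126}{6189} = \frac{79264649}{6189}$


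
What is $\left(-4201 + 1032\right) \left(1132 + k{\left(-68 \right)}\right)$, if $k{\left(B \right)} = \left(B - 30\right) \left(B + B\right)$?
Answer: $-45823740$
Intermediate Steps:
$k{\left(B \right)} = 2 B \left(-30 + B\right)$ ($k{\left(B \right)} = \left(-30 + B\right) 2 B = 2 B \left(-30 + B\right)$)
$\left(-4201 + 1032\right) \left(1132 + k{\left(-68 \right)}\right) = \left(-4201 + 1032\right) \left(1132 + 2 \left(-68\right) \left(-30 - 68\right)\right) = - 3169 \left(1132 + 2 \left(-68\right) \left(-98\right)\right) = - 3169 \left(1132 + 13328\right) = \left(-3169\right) 14460 = -45823740$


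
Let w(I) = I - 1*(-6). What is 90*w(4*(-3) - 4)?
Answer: -900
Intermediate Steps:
w(I) = 6 + I (w(I) = I + 6 = 6 + I)
90*w(4*(-3) - 4) = 90*(6 + (4*(-3) - 4)) = 90*(6 + (-12 - 4)) = 90*(6 - 16) = 90*(-10) = -900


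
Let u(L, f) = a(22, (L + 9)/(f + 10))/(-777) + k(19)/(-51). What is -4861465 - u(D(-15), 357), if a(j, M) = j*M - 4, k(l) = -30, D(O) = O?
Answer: -23566941343685/4847703 ≈ -4.8615e+6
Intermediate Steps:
a(j, M) = -4 + M*j (a(j, M) = M*j - 4 = -4 + M*j)
u(L, f) = 7838/13209 - 22*(9 + L)/(777*(10 + f)) (u(L, f) = (-4 + ((L + 9)/(f + 10))*22)/(-777) - 30/(-51) = (-4 + ((9 + L)/(10 + f))*22)*(-1/777) - 30*(-1/51) = (-4 + ((9 + L)/(10 + f))*22)*(-1/777) + 10/17 = (-4 + 22*(9 + L)/(10 + f))*(-1/777) + 10/17 = (4/777 - 22*(9 + L)/(777*(10 + f))) + 10/17 = 7838/13209 - 22*(9 + L)/(777*(10 + f)))
-4861465 - u(D(-15), 357) = -4861465 - 2*(37507 - 187*(-15) + 3919*357)/(13209*(10 + 357)) = -4861465 - 2*(37507 + 2805 + 1399083)/(13209*367) = -4861465 - 2*1439395/(13209*367) = -4861465 - 1*2878790/4847703 = -4861465 - 2878790/4847703 = -23566941343685/4847703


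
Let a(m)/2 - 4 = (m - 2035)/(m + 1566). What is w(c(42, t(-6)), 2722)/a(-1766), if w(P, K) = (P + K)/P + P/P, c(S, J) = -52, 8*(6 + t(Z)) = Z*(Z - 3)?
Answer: -65450/59813 ≈ -1.0942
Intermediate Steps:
t(Z) = -6 + Z*(-3 + Z)/8 (t(Z) = -6 + (Z*(Z - 3))/8 = -6 + (Z*(-3 + Z))/8 = -6 + Z*(-3 + Z)/8)
a(m) = 8 + 2*(-2035 + m)/(1566 + m) (a(m) = 8 + 2*((m - 2035)/(m + 1566)) = 8 + 2*((-2035 + m)/(1566 + m)) = 8 + 2*(-2035 + m)/(1566 + m))
w(P, K) = 1 + (K + P)/P (w(P, K) = (K + P)/P + 1 = 1 + (K + P)/P)
w(c(42, t(-6)), 2722)/a(-1766) = (2 + 2722/(-52))/((2*(4229 + 5*(-1766))/(1566 - 1766))) = (2 + 2722*(-1/52))/((2*(4229 - 8830)/(-200))) = (2 - 1361/26)/((2*(-1/200)*(-4601))) = -1309/(26*4601/100) = -1309/26*100/4601 = -65450/59813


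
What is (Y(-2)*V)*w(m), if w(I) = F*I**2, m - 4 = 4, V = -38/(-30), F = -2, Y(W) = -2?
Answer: 4864/15 ≈ 324.27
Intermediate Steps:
V = 19/15 (V = -38*(-1/30) = 19/15 ≈ 1.2667)
m = 8 (m = 4 + 4 = 8)
w(I) = -2*I**2
(Y(-2)*V)*w(m) = (-2*19/15)*(-2*8**2) = -(-76)*64/15 = -38/15*(-128) = 4864/15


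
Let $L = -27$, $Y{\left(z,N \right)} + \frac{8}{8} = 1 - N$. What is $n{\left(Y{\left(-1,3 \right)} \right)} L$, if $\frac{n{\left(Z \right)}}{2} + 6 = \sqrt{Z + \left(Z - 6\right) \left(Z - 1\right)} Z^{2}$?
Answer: $324 - 486 \sqrt{33} \approx -2467.9$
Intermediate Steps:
$Y{\left(z,N \right)} = - N$ ($Y{\left(z,N \right)} = -1 - \left(-1 + N\right) = - N$)
$n{\left(Z \right)} = -12 + 2 Z^{2} \sqrt{Z + \left(-1 + Z\right) \left(-6 + Z\right)}$ ($n{\left(Z \right)} = -12 + 2 \sqrt{Z + \left(Z - 6\right) \left(Z - 1\right)} Z^{2} = -12 + 2 \sqrt{Z + \left(-6 + Z\right) \left(-1 + Z\right)} Z^{2} = -12 + 2 \sqrt{Z + \left(-1 + Z\right) \left(-6 + Z\right)} Z^{2} = -12 + 2 Z^{2} \sqrt{Z + \left(-1 + Z\right) \left(-6 + Z\right)}$)
$n{\left(Y{\left(-1,3 \right)} \right)} L = \left(-12 + 2 \left(\left(-1\right) 3\right)^{2} \sqrt{6 + \left(\left(-1\right) 3\right)^{2} - 6 \left(\left(-1\right) 3\right)}\right) \left(-27\right) = \left(-12 + 2 \left(-3\right)^{2} \sqrt{6 + \left(-3\right)^{2} - -18}\right) \left(-27\right) = \left(-12 + 2 \cdot 9 \sqrt{6 + 9 + 18}\right) \left(-27\right) = \left(-12 + 2 \cdot 9 \sqrt{33}\right) \left(-27\right) = \left(-12 + 18 \sqrt{33}\right) \left(-27\right) = 324 - 486 \sqrt{33}$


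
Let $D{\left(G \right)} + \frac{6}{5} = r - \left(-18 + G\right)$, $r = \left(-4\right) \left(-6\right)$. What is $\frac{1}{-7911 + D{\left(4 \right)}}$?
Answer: $- \frac{5}{39371} \approx -0.000127$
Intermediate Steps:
$r = 24$
$D{\left(G \right)} = \frac{204}{5} - G$ ($D{\left(G \right)} = - \frac{6}{5} + \left(24 - \left(-18 + G\right)\right) = - \frac{6}{5} - \left(-42 + G\right) = \frac{204}{5} - G$)
$\frac{1}{-7911 + D{\left(4 \right)}} = \frac{1}{-7911 + \left(\frac{204}{5} - 4\right)} = \frac{1}{-7911 + \frac{184}{5}} = \frac{1}{- \frac{39371}{5}} = - \frac{5}{39371}$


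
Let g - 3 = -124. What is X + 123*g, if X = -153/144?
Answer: -238145/16 ≈ -14884.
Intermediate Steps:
g = -121 (g = 3 - 124 = -121)
X = -17/16 (X = -153*1/144 = -17/16 ≈ -1.0625)
X + 123*g = -17/16 + 123*(-121) = -17/16 - 14883 = -238145/16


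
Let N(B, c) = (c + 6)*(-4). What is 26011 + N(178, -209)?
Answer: 26823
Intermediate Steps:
N(B, c) = -24 - 4*c (N(B, c) = (6 + c)*(-4) = -24 - 4*c)
26011 + N(178, -209) = 26011 + (-24 - 4*(-209)) = 26011 + (-24 + 836) = 26011 + 812 = 26823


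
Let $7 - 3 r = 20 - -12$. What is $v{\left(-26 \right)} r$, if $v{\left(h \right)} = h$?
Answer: $\frac{650}{3} \approx 216.67$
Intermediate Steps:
$r = - \frac{25}{3}$ ($r = \frac{7}{3} - \frac{20 - -12}{3} = \frac{7}{3} - \frac{20 + 12}{3} = \frac{7}{3} - \frac{32}{3} = - \frac{25}{3} \approx -8.3333$)
$v{\left(-26 \right)} r = \left(-26\right) \left(- \frac{25}{3}\right) = \frac{650}{3}$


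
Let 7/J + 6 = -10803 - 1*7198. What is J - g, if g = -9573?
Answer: 172381004/18007 ≈ 9573.0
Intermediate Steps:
J = -7/18007 (J = 7/(-6 + (-10803 - 1*7198)) = 7/(-6 + (-10803 - 7198)) = 7/(-6 - 18001) = 7/(-18007) = 7*(-1/18007) = -7/18007 ≈ -0.00038874)
J - g = -7/18007 - 1*(-9573) = -7/18007 + 9573 = 172381004/18007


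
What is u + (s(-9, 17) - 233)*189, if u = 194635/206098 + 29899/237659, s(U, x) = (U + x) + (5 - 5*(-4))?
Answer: -1851431066316033/48981044582 ≈ -37799.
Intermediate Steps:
s(U, x) = 25 + U + x (s(U, x) = (U + x) + (5 + 20) = (U + x) + 25 = 25 + U + x)
u = 52418883567/48981044582 (u = 194635*(1/206098) + 29899*(1/237659) = 194635/206098 + 29899/237659 = 52418883567/48981044582 ≈ 1.0702)
u + (s(-9, 17) - 233)*189 = 52418883567/48981044582 + ((25 - 9 + 17) - 233)*189 = 52418883567/48981044582 + (33 - 233)*189 = 52418883567/48981044582 - 200*189 = 52418883567/48981044582 - 37800 = -1851431066316033/48981044582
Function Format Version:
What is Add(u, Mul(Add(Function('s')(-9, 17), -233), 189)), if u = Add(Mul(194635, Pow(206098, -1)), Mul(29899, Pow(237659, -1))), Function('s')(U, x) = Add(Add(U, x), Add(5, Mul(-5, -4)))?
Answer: Rational(-1851431066316033, 48981044582) ≈ -37799.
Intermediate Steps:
Function('s')(U, x) = Add(25, U, x) (Function('s')(U, x) = Add(Add(U, x), Add(5, 20)) = Add(Add(U, x), 25) = Add(25, U, x))
u = Rational(52418883567, 48981044582) (u = Add(Mul(194635, Rational(1, 206098)), Mul(29899, Rational(1, 237659))) = Add(Rational(194635, 206098), Rational(29899, 237659)) = Rational(52418883567, 48981044582) ≈ 1.0702)
Add(u, Mul(Add(Function('s')(-9, 17), -233), 189)) = Add(Rational(52418883567, 48981044582), Mul(Add(Add(25, -9, 17), -233), 189)) = Add(Rational(52418883567, 48981044582), Mul(Add(33, -233), 189)) = Add(Rational(52418883567, 48981044582), Mul(-200, 189)) = Add(Rational(52418883567, 48981044582), -37800) = Rational(-1851431066316033, 48981044582)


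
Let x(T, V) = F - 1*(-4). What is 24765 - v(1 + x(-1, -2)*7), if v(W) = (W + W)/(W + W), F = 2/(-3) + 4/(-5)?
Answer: 24764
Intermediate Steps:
F = -22/15 (F = 2*(-⅓) + 4*(-⅕) = -⅔ - ⅘ = -22/15 ≈ -1.4667)
x(T, V) = 38/15 (x(T, V) = -22/15 - 1*(-4) = -22/15 + 4 = 38/15)
v(W) = 1 (v(W) = (2*W)/((2*W)) = (2*W)*(1/(2*W)) = 1)
24765 - v(1 + x(-1, -2)*7) = 24765 - 1*1 = 24765 - 1 = 24764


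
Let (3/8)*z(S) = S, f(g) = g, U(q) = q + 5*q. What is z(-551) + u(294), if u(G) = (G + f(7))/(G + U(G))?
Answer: -431941/294 ≈ -1469.2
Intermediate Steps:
U(q) = 6*q
z(S) = 8*S/3
u(G) = (7 + G)/(7*G) (u(G) = (G + 7)/(G + 6*G) = (7 + G)/((7*G)) = (7 + G)*(1/(7*G)) = (7 + G)/(7*G))
z(-551) + u(294) = (8/3)*(-551) + (⅐)*(7 + 294)/294 = -4408/3 + (⅐)*(1/294)*301 = -4408/3 + 43/294 = -431941/294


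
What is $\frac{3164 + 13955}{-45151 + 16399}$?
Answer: $- \frac{17119}{28752} \approx -0.5954$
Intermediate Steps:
$\frac{3164 + 13955}{-45151 + 16399} = \frac{17119}{-28752} = 17119 \left(- \frac{1}{28752}\right) = - \frac{17119}{28752}$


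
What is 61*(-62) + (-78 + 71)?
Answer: -3789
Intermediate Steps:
61*(-62) + (-78 + 71) = -3782 - 7 = -3789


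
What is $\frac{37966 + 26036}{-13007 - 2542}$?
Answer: $- \frac{21334}{5183} \approx -4.1161$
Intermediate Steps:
$\frac{37966 + 26036}{-13007 - 2542} = \frac{64002}{-13007 + \left(-24765 + 22223\right)} = \frac{64002}{-13007 - 2542} = \frac{64002}{-15549} = 64002 \left(- \frac{1}{15549}\right) = - \frac{21334}{5183}$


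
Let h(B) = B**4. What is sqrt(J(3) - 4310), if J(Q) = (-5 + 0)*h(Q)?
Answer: I*sqrt(4715) ≈ 68.666*I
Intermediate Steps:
J(Q) = -5*Q**4 (J(Q) = (-5 + 0)*Q**4 = -5*Q**4)
sqrt(J(3) - 4310) = sqrt(-5*3**4 - 4310) = sqrt(-5*81 - 4310) = sqrt(-405 - 4310) = sqrt(-4715) = I*sqrt(4715)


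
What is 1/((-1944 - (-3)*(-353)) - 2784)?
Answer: -1/5787 ≈ -0.00017280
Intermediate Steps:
1/((-1944 - (-3)*(-353)) - 2784) = 1/((-1944 - 1*1059) - 2784) = 1/((-1944 - 1059) - 2784) = 1/(-3003 - 2784) = 1/(-5787) = -1/5787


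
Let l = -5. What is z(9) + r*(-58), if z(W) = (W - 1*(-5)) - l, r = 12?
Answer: -677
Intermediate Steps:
z(W) = 10 + W (z(W) = (W - 1*(-5)) - 1*(-5) = (W + 5) + 5 = (5 + W) + 5 = 10 + W)
z(9) + r*(-58) = (10 + 9) + 12*(-58) = 19 - 696 = -677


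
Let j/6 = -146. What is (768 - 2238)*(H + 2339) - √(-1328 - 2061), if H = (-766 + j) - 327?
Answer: -543900 - I*√3389 ≈ -5.439e+5 - 58.215*I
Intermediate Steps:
j = -876 (j = 6*(-146) = -876)
H = -1969 (H = (-766 - 876) - 327 = -1642 - 327 = -1969)
(768 - 2238)*(H + 2339) - √(-1328 - 2061) = (768 - 2238)*(-1969 + 2339) - √(-1328 - 2061) = -1470*370 - √(-3389) = -543900 - I*√3389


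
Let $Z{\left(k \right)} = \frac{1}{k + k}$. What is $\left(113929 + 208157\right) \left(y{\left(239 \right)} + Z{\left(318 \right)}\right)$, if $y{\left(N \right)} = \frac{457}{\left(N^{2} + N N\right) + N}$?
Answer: $\frac{21747944573}{12134986} \approx 1792.2$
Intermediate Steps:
$Z{\left(k \right)} = \frac{1}{2 k}$
$y{\left(N \right)} = \frac{457}{N + 2 N^{2}}$ ($y{\left(N \right)} = \frac{457}{\left(N^{2} + N^{2}\right) + N} = \frac{457}{2 N^{2} + N} = \frac{457}{N + 2 N^{2}}$)
$\left(113929 + 208157\right) \left(y{\left(239 \right)} + Z{\left(318 \right)}\right) = \left(113929 + 208157\right) \left(\frac{457}{239 \left(1 + 2 \cdot 239\right)} + \frac{1}{2 \cdot 318}\right) = 322086 \left(457 \cdot \frac{1}{239} \frac{1}{1 + 478} + \frac{1}{2} \cdot \frac{1}{318}\right) = 322086 \left(457 \cdot \frac{1}{239} \cdot \frac{1}{479} + \frac{1}{636}\right) = 322086 \left(\frac{457}{114481} + \frac{1}{636}\right) = 322086 \cdot \frac{405133}{72809916} = \frac{21747944573}{12134986}$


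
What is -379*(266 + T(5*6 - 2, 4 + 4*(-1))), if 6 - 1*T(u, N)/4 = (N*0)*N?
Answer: -109910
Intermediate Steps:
T(u, N) = 24 (T(u, N) = 24 - 4*N*0*N = 24 - 0*N = 24 - 4*0 = 24 + 0 = 24)
-379*(266 + T(5*6 - 2, 4 + 4*(-1))) = -379*(266 + 24) = -379*290 = -109910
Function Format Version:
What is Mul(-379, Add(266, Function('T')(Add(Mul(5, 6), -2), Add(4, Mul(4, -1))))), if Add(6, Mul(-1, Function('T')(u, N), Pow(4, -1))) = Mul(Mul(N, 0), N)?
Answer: -109910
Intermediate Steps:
Function('T')(u, N) = 24 (Function('T')(u, N) = Add(24, Mul(-4, Mul(Mul(N, 0), N))) = Add(24, Mul(-4, Mul(0, N))) = Add(24, Mul(-4, 0)) = Add(24, 0) = 24)
Mul(-379, Add(266, Function('T')(Add(Mul(5, 6), -2), Add(4, Mul(4, -1))))) = Mul(-379, Add(266, 24)) = Mul(-379, 290) = -109910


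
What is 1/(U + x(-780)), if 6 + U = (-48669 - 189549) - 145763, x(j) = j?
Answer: -1/384767 ≈ -2.5990e-6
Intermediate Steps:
U = -383987 (U = -6 + ((-48669 - 189549) - 145763) = -6 + (-238218 - 145763) = -6 - 383981 = -383987)
1/(U + x(-780)) = 1/(-383987 - 780) = 1/(-384767) = -1/384767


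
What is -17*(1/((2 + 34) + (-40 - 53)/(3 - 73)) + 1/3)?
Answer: -15997/2613 ≈ -6.1221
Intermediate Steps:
-17*(1/((2 + 34) + (-40 - 53)/(3 - 73)) + 1/3) = -17*(1/(36 - 93/(-70)) + 1/3) = -17*(1/(36 - 93*(-1/70)) + 1/3) = -17*(1/(36 + 93/70) + 1/3) = -17*(1/(2613/70) + 1/3) = -17*(70/2613 + 1/3) = -17*941/2613 = -15997/2613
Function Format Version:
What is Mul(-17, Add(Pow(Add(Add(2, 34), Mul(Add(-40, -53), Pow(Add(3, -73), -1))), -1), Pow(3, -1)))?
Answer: Rational(-15997, 2613) ≈ -6.1221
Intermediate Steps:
Mul(-17, Add(Pow(Add(Add(2, 34), Mul(Add(-40, -53), Pow(Add(3, -73), -1))), -1), Pow(3, -1))) = Mul(-17, Add(Pow(Add(36, Mul(-93, Pow(-70, -1))), -1), Rational(1, 3))) = Mul(-17, Add(Pow(Add(36, Mul(-93, Rational(-1, 70))), -1), Rational(1, 3))) = Mul(-17, Add(Pow(Add(36, Rational(93, 70)), -1), Rational(1, 3))) = Mul(-17, Add(Pow(Rational(2613, 70), -1), Rational(1, 3))) = Mul(-17, Add(Rational(70, 2613), Rational(1, 3))) = Mul(-17, Rational(941, 2613)) = Rational(-15997, 2613)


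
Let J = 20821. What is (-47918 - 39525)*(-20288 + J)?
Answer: -46607119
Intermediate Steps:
(-47918 - 39525)*(-20288 + J) = (-47918 - 39525)*(-20288 + 20821) = -87443*533 = -46607119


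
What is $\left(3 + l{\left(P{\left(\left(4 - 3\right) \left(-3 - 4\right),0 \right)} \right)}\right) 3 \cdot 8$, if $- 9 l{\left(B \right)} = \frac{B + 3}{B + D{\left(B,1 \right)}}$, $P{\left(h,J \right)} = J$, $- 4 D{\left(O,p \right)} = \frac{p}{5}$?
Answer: $232$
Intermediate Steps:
$D{\left(O,p \right)} = - \frac{p}{20}$ ($D{\left(O,p \right)} = - \frac{p \frac{1}{5}}{4} = - \frac{\frac{1}{5} p}{4} = - \frac{p}{20}$)
$l{\left(B \right)} = - \frac{3 + B}{9 \left(- \frac{1}{20} + B\right)}$ ($l{\left(B \right)} = - \frac{\left(B + 3\right) \frac{1}{B - \frac{1}{20}}}{9} = - \frac{\left(3 + B\right) \frac{1}{B - \frac{1}{20}}}{9} = - \frac{\left(3 + B\right) \frac{1}{- \frac{1}{20} + B}}{9} = - \frac{\frac{1}{- \frac{1}{20} + B} \left(3 + B\right)}{9} = - \frac{3 + B}{9 \left(- \frac{1}{20} + B\right)}$)
$\left(3 + l{\left(P{\left(\left(4 - 3\right) \left(-3 - 4\right),0 \right)} \right)}\right) 3 \cdot 8 = \left(3 + \frac{20 \left(-3 - 0\right)}{9 \left(-1 + 20 \cdot 0\right)}\right) 3 \cdot 8 = \left(3 + \frac{20 \left(-3 + 0\right)}{9 \left(-1 + 0\right)}\right) 3 \cdot 8 = \left(3 + \frac{20}{9} \frac{1}{-1} \left(-3\right)\right) 3 \cdot 8 = \left(3 + \frac{20}{9} \left(-1\right) \left(-3\right)\right) 3 \cdot 8 = \left(3 + \frac{20}{3}\right) 3 \cdot 8 = \frac{29}{3} \cdot 3 \cdot 8 = 29 \cdot 8 = 232$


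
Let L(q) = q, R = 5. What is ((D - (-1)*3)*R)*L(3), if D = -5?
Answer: -30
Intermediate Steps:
((D - (-1)*3)*R)*L(3) = ((-5 - (-1)*3)*5)*3 = ((-5 - 1*(-3))*5)*3 = ((-5 + 3)*5)*3 = -2*5*3 = -10*3 = -30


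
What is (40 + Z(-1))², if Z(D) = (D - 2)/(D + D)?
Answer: 6889/4 ≈ 1722.3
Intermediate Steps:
Z(D) = (-2 + D)/(2*D) (Z(D) = (-2 + D)/((2*D)) = (-2 + D)*(1/(2*D)) = (-2 + D)/(2*D))
(40 + Z(-1))² = (40 + (½)*(-2 - 1)/(-1))² = (40 + (½)*(-1)*(-3))² = (40 + 3/2)² = (83/2)² = 6889/4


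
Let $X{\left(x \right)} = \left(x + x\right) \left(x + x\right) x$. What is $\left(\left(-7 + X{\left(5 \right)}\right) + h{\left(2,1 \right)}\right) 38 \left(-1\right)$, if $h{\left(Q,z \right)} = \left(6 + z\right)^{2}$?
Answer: $-20596$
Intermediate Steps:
$X{\left(x \right)} = 4 x^{3}$ ($X{\left(x \right)} = 2 x 2 x x = 4 x^{2} x = 4 x^{3}$)
$\left(\left(-7 + X{\left(5 \right)}\right) + h{\left(2,1 \right)}\right) 38 \left(-1\right) = \left(\left(-7 + 4 \cdot 5^{3}\right) + \left(6 + 1\right)^{2}\right) 38 \left(-1\right) = \left(\left(-7 + 4 \cdot 125\right) + 7^{2}\right) 38 \left(-1\right) = \left(\left(-7 + 500\right) + 49\right) 38 \left(-1\right) = \left(493 + 49\right) 38 \left(-1\right) = 542 \cdot 38 \left(-1\right) = 20596 \left(-1\right) = -20596$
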